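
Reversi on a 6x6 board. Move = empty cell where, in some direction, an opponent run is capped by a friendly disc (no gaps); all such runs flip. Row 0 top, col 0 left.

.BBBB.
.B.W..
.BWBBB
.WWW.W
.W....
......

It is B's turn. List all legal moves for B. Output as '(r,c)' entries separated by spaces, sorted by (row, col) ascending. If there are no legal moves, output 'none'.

(1,2): no bracket -> illegal
(1,4): no bracket -> illegal
(2,0): no bracket -> illegal
(3,0): no bracket -> illegal
(3,4): no bracket -> illegal
(4,0): flips 3 -> legal
(4,2): flips 1 -> legal
(4,3): flips 2 -> legal
(4,4): flips 2 -> legal
(4,5): flips 1 -> legal
(5,0): flips 2 -> legal
(5,1): flips 2 -> legal
(5,2): no bracket -> illegal

Answer: (4,0) (4,2) (4,3) (4,4) (4,5) (5,0) (5,1)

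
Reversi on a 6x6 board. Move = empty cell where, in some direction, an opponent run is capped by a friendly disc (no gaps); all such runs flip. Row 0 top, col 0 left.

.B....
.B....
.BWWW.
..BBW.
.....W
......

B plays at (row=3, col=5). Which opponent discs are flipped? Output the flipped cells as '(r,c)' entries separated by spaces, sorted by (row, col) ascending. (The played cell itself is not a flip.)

Dir NW: opp run (2,4), next='.' -> no flip
Dir N: first cell '.' (not opp) -> no flip
Dir NE: edge -> no flip
Dir W: opp run (3,4) capped by B -> flip
Dir E: edge -> no flip
Dir SW: first cell '.' (not opp) -> no flip
Dir S: opp run (4,5), next='.' -> no flip
Dir SE: edge -> no flip

Answer: (3,4)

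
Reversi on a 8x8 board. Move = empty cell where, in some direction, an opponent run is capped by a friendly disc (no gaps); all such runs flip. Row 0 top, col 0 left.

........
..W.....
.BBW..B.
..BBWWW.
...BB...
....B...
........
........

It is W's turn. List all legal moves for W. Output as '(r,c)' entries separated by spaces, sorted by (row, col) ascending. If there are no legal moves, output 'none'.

Answer: (1,6) (1,7) (2,0) (3,0) (3,1) (4,1) (4,2) (5,2) (5,3) (6,4)

Derivation:
(1,0): no bracket -> illegal
(1,1): no bracket -> illegal
(1,3): no bracket -> illegal
(1,5): no bracket -> illegal
(1,6): flips 1 -> legal
(1,7): flips 1 -> legal
(2,0): flips 2 -> legal
(2,4): no bracket -> illegal
(2,5): no bracket -> illegal
(2,7): no bracket -> illegal
(3,0): flips 1 -> legal
(3,1): flips 2 -> legal
(3,7): no bracket -> illegal
(4,1): flips 1 -> legal
(4,2): flips 2 -> legal
(4,5): no bracket -> illegal
(5,2): flips 1 -> legal
(5,3): flips 3 -> legal
(5,5): no bracket -> illegal
(6,3): no bracket -> illegal
(6,4): flips 2 -> legal
(6,5): no bracket -> illegal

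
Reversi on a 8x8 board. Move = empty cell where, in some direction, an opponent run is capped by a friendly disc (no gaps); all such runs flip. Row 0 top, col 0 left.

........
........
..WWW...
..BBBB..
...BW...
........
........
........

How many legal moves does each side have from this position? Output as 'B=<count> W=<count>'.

-- B to move --
(1,1): flips 1 -> legal
(1,2): flips 2 -> legal
(1,3): flips 2 -> legal
(1,4): flips 2 -> legal
(1,5): flips 1 -> legal
(2,1): no bracket -> illegal
(2,5): no bracket -> illegal
(3,1): no bracket -> illegal
(4,5): flips 1 -> legal
(5,3): flips 1 -> legal
(5,4): flips 1 -> legal
(5,5): flips 1 -> legal
B mobility = 9
-- W to move --
(2,1): no bracket -> illegal
(2,5): no bracket -> illegal
(2,6): flips 1 -> legal
(3,1): no bracket -> illegal
(3,6): no bracket -> illegal
(4,1): flips 1 -> legal
(4,2): flips 3 -> legal
(4,5): flips 1 -> legal
(4,6): flips 1 -> legal
(5,2): no bracket -> illegal
(5,3): flips 2 -> legal
(5,4): no bracket -> illegal
W mobility = 6

Answer: B=9 W=6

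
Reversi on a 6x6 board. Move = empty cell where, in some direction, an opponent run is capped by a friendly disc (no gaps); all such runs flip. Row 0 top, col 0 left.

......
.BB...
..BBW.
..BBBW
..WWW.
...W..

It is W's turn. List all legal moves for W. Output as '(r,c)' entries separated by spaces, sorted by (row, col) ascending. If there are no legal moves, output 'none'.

Answer: (0,0) (0,2) (1,3) (2,1) (2,5) (3,1)

Derivation:
(0,0): flips 3 -> legal
(0,1): no bracket -> illegal
(0,2): flips 3 -> legal
(0,3): no bracket -> illegal
(1,0): no bracket -> illegal
(1,3): flips 2 -> legal
(1,4): no bracket -> illegal
(2,0): no bracket -> illegal
(2,1): flips 3 -> legal
(2,5): flips 1 -> legal
(3,1): flips 3 -> legal
(4,1): no bracket -> illegal
(4,5): no bracket -> illegal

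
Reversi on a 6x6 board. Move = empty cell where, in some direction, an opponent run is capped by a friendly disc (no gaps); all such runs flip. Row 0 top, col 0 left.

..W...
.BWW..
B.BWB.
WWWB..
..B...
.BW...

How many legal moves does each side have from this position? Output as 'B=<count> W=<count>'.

Answer: B=5 W=8

Derivation:
-- B to move --
(0,1): no bracket -> illegal
(0,3): flips 2 -> legal
(0,4): flips 1 -> legal
(1,4): flips 2 -> legal
(2,1): no bracket -> illegal
(3,4): no bracket -> illegal
(4,0): flips 2 -> legal
(4,1): no bracket -> illegal
(4,3): no bracket -> illegal
(5,3): flips 1 -> legal
B mobility = 5
-- W to move --
(0,0): no bracket -> illegal
(0,1): no bracket -> illegal
(1,0): flips 2 -> legal
(1,4): no bracket -> illegal
(1,5): no bracket -> illegal
(2,1): flips 1 -> legal
(2,5): flips 1 -> legal
(3,4): flips 1 -> legal
(3,5): flips 1 -> legal
(4,0): no bracket -> illegal
(4,1): no bracket -> illegal
(4,3): flips 1 -> legal
(4,4): no bracket -> illegal
(5,0): flips 1 -> legal
(5,3): flips 1 -> legal
W mobility = 8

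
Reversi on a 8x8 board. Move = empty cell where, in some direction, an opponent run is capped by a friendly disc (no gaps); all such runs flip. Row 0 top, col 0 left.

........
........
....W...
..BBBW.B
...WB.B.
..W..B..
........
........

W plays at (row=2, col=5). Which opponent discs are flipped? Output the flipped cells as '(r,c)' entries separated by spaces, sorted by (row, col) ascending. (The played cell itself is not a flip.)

Answer: (3,4)

Derivation:
Dir NW: first cell '.' (not opp) -> no flip
Dir N: first cell '.' (not opp) -> no flip
Dir NE: first cell '.' (not opp) -> no flip
Dir W: first cell 'W' (not opp) -> no flip
Dir E: first cell '.' (not opp) -> no flip
Dir SW: opp run (3,4) capped by W -> flip
Dir S: first cell 'W' (not opp) -> no flip
Dir SE: first cell '.' (not opp) -> no flip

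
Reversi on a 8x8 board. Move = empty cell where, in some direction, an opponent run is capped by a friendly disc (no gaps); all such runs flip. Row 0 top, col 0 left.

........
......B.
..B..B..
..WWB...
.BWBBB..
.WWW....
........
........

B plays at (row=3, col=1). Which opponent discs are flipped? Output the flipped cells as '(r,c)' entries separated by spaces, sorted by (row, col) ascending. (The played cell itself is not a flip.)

Answer: (3,2) (3,3)

Derivation:
Dir NW: first cell '.' (not opp) -> no flip
Dir N: first cell '.' (not opp) -> no flip
Dir NE: first cell 'B' (not opp) -> no flip
Dir W: first cell '.' (not opp) -> no flip
Dir E: opp run (3,2) (3,3) capped by B -> flip
Dir SW: first cell '.' (not opp) -> no flip
Dir S: first cell 'B' (not opp) -> no flip
Dir SE: opp run (4,2) (5,3), next='.' -> no flip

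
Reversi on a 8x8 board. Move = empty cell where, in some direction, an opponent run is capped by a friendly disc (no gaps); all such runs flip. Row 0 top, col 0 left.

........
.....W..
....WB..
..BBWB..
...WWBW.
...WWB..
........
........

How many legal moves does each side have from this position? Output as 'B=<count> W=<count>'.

Answer: B=12 W=12

Derivation:
-- B to move --
(0,4): no bracket -> illegal
(0,5): flips 1 -> legal
(0,6): flips 2 -> legal
(1,3): flips 1 -> legal
(1,4): no bracket -> illegal
(1,6): no bracket -> illegal
(2,3): flips 2 -> legal
(2,6): no bracket -> illegal
(3,6): no bracket -> illegal
(3,7): flips 1 -> legal
(4,2): flips 2 -> legal
(4,7): flips 1 -> legal
(5,2): flips 4 -> legal
(5,6): no bracket -> illegal
(5,7): flips 1 -> legal
(6,2): flips 2 -> legal
(6,3): flips 3 -> legal
(6,4): no bracket -> illegal
(6,5): flips 2 -> legal
B mobility = 12
-- W to move --
(1,4): no bracket -> illegal
(1,6): flips 1 -> legal
(2,1): flips 1 -> legal
(2,2): flips 1 -> legal
(2,3): flips 1 -> legal
(2,6): flips 2 -> legal
(3,1): flips 2 -> legal
(3,6): flips 2 -> legal
(4,1): no bracket -> illegal
(4,2): flips 1 -> legal
(5,6): flips 2 -> legal
(6,4): flips 1 -> legal
(6,5): flips 4 -> legal
(6,6): flips 1 -> legal
W mobility = 12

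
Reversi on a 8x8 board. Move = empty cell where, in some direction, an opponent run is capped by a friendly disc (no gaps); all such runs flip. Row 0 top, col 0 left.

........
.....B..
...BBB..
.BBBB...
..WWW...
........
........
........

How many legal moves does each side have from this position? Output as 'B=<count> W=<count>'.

-- B to move --
(3,5): no bracket -> illegal
(4,1): no bracket -> illegal
(4,5): no bracket -> illegal
(5,1): flips 1 -> legal
(5,2): flips 2 -> legal
(5,3): flips 2 -> legal
(5,4): flips 2 -> legal
(5,5): flips 1 -> legal
B mobility = 5
-- W to move --
(0,4): no bracket -> illegal
(0,5): no bracket -> illegal
(0,6): flips 3 -> legal
(1,2): no bracket -> illegal
(1,3): flips 2 -> legal
(1,4): flips 2 -> legal
(1,6): flips 2 -> legal
(2,0): flips 1 -> legal
(2,1): flips 1 -> legal
(2,2): flips 2 -> legal
(2,6): no bracket -> illegal
(3,0): no bracket -> illegal
(3,5): no bracket -> illegal
(3,6): no bracket -> illegal
(4,0): no bracket -> illegal
(4,1): no bracket -> illegal
(4,5): no bracket -> illegal
W mobility = 7

Answer: B=5 W=7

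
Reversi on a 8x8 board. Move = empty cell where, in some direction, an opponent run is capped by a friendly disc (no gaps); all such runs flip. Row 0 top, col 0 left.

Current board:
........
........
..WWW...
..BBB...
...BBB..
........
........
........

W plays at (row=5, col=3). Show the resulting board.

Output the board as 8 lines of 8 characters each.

Answer: ........
........
..WWW...
..BWB...
...WBB..
...W....
........
........

Derivation:
Place W at (5,3); scan 8 dirs for brackets.
Dir NW: first cell '.' (not opp) -> no flip
Dir N: opp run (4,3) (3,3) capped by W -> flip
Dir NE: opp run (4,4), next='.' -> no flip
Dir W: first cell '.' (not opp) -> no flip
Dir E: first cell '.' (not opp) -> no flip
Dir SW: first cell '.' (not opp) -> no flip
Dir S: first cell '.' (not opp) -> no flip
Dir SE: first cell '.' (not opp) -> no flip
All flips: (3,3) (4,3)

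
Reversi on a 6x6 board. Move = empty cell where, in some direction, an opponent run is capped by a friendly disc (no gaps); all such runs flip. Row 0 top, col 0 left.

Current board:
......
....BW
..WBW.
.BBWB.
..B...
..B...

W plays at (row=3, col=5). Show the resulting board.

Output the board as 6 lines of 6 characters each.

Answer: ......
....BW
..WBW.
.BBWWW
..B...
..B...

Derivation:
Place W at (3,5); scan 8 dirs for brackets.
Dir NW: first cell 'W' (not opp) -> no flip
Dir N: first cell '.' (not opp) -> no flip
Dir NE: edge -> no flip
Dir W: opp run (3,4) capped by W -> flip
Dir E: edge -> no flip
Dir SW: first cell '.' (not opp) -> no flip
Dir S: first cell '.' (not opp) -> no flip
Dir SE: edge -> no flip
All flips: (3,4)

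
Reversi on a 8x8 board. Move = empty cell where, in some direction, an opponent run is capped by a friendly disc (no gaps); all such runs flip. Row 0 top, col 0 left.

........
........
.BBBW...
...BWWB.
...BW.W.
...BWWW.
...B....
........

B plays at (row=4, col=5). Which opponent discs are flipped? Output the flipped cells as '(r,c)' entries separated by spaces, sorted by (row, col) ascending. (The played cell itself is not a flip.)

Answer: (3,4) (4,4) (5,4)

Derivation:
Dir NW: opp run (3,4) capped by B -> flip
Dir N: opp run (3,5), next='.' -> no flip
Dir NE: first cell 'B' (not opp) -> no flip
Dir W: opp run (4,4) capped by B -> flip
Dir E: opp run (4,6), next='.' -> no flip
Dir SW: opp run (5,4) capped by B -> flip
Dir S: opp run (5,5), next='.' -> no flip
Dir SE: opp run (5,6), next='.' -> no flip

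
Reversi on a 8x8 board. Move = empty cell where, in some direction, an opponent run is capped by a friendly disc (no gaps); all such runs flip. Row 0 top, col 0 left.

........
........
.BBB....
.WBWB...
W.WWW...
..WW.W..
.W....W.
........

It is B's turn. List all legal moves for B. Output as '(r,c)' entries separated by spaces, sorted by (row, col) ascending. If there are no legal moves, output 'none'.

(2,0): no bracket -> illegal
(2,4): no bracket -> illegal
(3,0): flips 1 -> legal
(3,5): no bracket -> illegal
(4,1): flips 1 -> legal
(4,5): no bracket -> illegal
(4,6): no bracket -> illegal
(5,0): no bracket -> illegal
(5,1): no bracket -> illegal
(5,4): flips 2 -> legal
(5,6): no bracket -> illegal
(5,7): no bracket -> illegal
(6,0): no bracket -> illegal
(6,2): flips 2 -> legal
(6,3): flips 3 -> legal
(6,4): no bracket -> illegal
(6,5): no bracket -> illegal
(6,7): no bracket -> illegal
(7,0): flips 3 -> legal
(7,1): no bracket -> illegal
(7,2): no bracket -> illegal
(7,5): no bracket -> illegal
(7,6): no bracket -> illegal
(7,7): flips 4 -> legal

Answer: (3,0) (4,1) (5,4) (6,2) (6,3) (7,0) (7,7)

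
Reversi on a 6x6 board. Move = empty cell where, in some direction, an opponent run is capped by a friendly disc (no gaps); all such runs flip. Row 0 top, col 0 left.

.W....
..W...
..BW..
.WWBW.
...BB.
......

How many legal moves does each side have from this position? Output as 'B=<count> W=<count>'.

-- B to move --
(0,0): no bracket -> illegal
(0,2): flips 1 -> legal
(0,3): no bracket -> illegal
(1,0): no bracket -> illegal
(1,1): no bracket -> illegal
(1,3): flips 1 -> legal
(1,4): no bracket -> illegal
(2,0): no bracket -> illegal
(2,1): flips 1 -> legal
(2,4): flips 2 -> legal
(2,5): flips 1 -> legal
(3,0): flips 2 -> legal
(3,5): flips 1 -> legal
(4,0): flips 1 -> legal
(4,1): no bracket -> illegal
(4,2): flips 1 -> legal
(4,5): no bracket -> illegal
B mobility = 9
-- W to move --
(1,1): no bracket -> illegal
(1,3): flips 1 -> legal
(2,1): flips 1 -> legal
(2,4): no bracket -> illegal
(3,5): no bracket -> illegal
(4,2): no bracket -> illegal
(4,5): no bracket -> illegal
(5,2): flips 1 -> legal
(5,3): flips 2 -> legal
(5,4): flips 2 -> legal
(5,5): no bracket -> illegal
W mobility = 5

Answer: B=9 W=5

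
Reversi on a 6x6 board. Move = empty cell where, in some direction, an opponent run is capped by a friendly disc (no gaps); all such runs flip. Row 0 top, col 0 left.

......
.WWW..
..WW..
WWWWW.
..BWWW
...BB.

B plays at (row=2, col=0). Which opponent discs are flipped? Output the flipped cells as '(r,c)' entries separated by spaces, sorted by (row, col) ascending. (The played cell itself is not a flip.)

Answer: (3,1)

Derivation:
Dir NW: edge -> no flip
Dir N: first cell '.' (not opp) -> no flip
Dir NE: opp run (1,1), next='.' -> no flip
Dir W: edge -> no flip
Dir E: first cell '.' (not opp) -> no flip
Dir SW: edge -> no flip
Dir S: opp run (3,0), next='.' -> no flip
Dir SE: opp run (3,1) capped by B -> flip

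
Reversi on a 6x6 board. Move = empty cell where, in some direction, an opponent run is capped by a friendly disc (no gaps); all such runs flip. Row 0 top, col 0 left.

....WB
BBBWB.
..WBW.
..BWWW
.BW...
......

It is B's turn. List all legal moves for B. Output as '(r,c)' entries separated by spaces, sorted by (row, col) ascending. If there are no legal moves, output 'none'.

Answer: (0,3) (2,1) (2,5) (4,3) (4,4) (4,5) (5,2)

Derivation:
(0,2): no bracket -> illegal
(0,3): flips 2 -> legal
(1,5): no bracket -> illegal
(2,1): flips 1 -> legal
(2,5): flips 1 -> legal
(3,1): no bracket -> illegal
(4,3): flips 2 -> legal
(4,4): flips 4 -> legal
(4,5): flips 1 -> legal
(5,1): no bracket -> illegal
(5,2): flips 1 -> legal
(5,3): no bracket -> illegal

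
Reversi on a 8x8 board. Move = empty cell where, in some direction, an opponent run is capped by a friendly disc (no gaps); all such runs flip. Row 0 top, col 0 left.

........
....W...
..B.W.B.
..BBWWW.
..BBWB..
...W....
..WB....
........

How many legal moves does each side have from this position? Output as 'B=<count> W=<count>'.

Answer: B=10 W=14

Derivation:
-- B to move --
(0,3): no bracket -> illegal
(0,4): no bracket -> illegal
(0,5): no bracket -> illegal
(1,3): no bracket -> illegal
(1,5): flips 1 -> legal
(2,3): flips 1 -> legal
(2,5): flips 2 -> legal
(2,7): flips 1 -> legal
(3,7): flips 3 -> legal
(4,6): flips 1 -> legal
(4,7): no bracket -> illegal
(5,1): no bracket -> illegal
(5,2): no bracket -> illegal
(5,4): no bracket -> illegal
(5,5): flips 1 -> legal
(6,1): flips 1 -> legal
(6,4): flips 1 -> legal
(7,1): flips 4 -> legal
(7,2): no bracket -> illegal
(7,3): no bracket -> illegal
B mobility = 10
-- W to move --
(1,1): flips 2 -> legal
(1,2): no bracket -> illegal
(1,3): no bracket -> illegal
(1,5): no bracket -> illegal
(1,6): flips 1 -> legal
(1,7): flips 1 -> legal
(2,1): no bracket -> illegal
(2,3): flips 2 -> legal
(2,5): no bracket -> illegal
(2,7): no bracket -> illegal
(3,1): flips 3 -> legal
(3,7): no bracket -> illegal
(4,1): flips 2 -> legal
(4,6): flips 1 -> legal
(5,1): flips 2 -> legal
(5,2): flips 1 -> legal
(5,4): flips 1 -> legal
(5,5): flips 1 -> legal
(5,6): flips 1 -> legal
(6,4): flips 1 -> legal
(7,2): no bracket -> illegal
(7,3): flips 1 -> legal
(7,4): no bracket -> illegal
W mobility = 14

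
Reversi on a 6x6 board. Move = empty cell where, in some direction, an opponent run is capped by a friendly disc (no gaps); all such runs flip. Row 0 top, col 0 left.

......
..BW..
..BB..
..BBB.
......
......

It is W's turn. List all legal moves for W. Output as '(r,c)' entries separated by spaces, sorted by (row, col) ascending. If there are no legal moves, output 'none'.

Answer: (1,1) (3,1) (4,3)

Derivation:
(0,1): no bracket -> illegal
(0,2): no bracket -> illegal
(0,3): no bracket -> illegal
(1,1): flips 1 -> legal
(1,4): no bracket -> illegal
(2,1): no bracket -> illegal
(2,4): no bracket -> illegal
(2,5): no bracket -> illegal
(3,1): flips 1 -> legal
(3,5): no bracket -> illegal
(4,1): no bracket -> illegal
(4,2): no bracket -> illegal
(4,3): flips 2 -> legal
(4,4): no bracket -> illegal
(4,5): no bracket -> illegal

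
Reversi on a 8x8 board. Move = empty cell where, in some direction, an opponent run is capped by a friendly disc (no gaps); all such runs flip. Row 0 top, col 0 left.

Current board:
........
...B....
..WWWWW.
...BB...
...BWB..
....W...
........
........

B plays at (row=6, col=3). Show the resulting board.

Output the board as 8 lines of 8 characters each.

Place B at (6,3); scan 8 dirs for brackets.
Dir NW: first cell '.' (not opp) -> no flip
Dir N: first cell '.' (not opp) -> no flip
Dir NE: opp run (5,4) capped by B -> flip
Dir W: first cell '.' (not opp) -> no flip
Dir E: first cell '.' (not opp) -> no flip
Dir SW: first cell '.' (not opp) -> no flip
Dir S: first cell '.' (not opp) -> no flip
Dir SE: first cell '.' (not opp) -> no flip
All flips: (5,4)

Answer: ........
...B....
..WWWWW.
...BB...
...BWB..
....B...
...B....
........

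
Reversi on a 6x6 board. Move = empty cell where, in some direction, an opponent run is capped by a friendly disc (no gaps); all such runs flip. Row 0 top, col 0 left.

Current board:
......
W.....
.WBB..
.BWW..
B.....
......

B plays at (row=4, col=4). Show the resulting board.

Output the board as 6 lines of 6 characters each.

Place B at (4,4); scan 8 dirs for brackets.
Dir NW: opp run (3,3) capped by B -> flip
Dir N: first cell '.' (not opp) -> no flip
Dir NE: first cell '.' (not opp) -> no flip
Dir W: first cell '.' (not opp) -> no flip
Dir E: first cell '.' (not opp) -> no flip
Dir SW: first cell '.' (not opp) -> no flip
Dir S: first cell '.' (not opp) -> no flip
Dir SE: first cell '.' (not opp) -> no flip
All flips: (3,3)

Answer: ......
W.....
.WBB..
.BWB..
B...B.
......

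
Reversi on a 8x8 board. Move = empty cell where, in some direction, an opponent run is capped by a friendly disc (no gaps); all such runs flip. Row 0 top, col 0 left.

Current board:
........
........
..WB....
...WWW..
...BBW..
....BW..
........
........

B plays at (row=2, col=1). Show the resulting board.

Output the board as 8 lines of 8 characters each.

Place B at (2,1); scan 8 dirs for brackets.
Dir NW: first cell '.' (not opp) -> no flip
Dir N: first cell '.' (not opp) -> no flip
Dir NE: first cell '.' (not opp) -> no flip
Dir W: first cell '.' (not opp) -> no flip
Dir E: opp run (2,2) capped by B -> flip
Dir SW: first cell '.' (not opp) -> no flip
Dir S: first cell '.' (not opp) -> no flip
Dir SE: first cell '.' (not opp) -> no flip
All flips: (2,2)

Answer: ........
........
.BBB....
...WWW..
...BBW..
....BW..
........
........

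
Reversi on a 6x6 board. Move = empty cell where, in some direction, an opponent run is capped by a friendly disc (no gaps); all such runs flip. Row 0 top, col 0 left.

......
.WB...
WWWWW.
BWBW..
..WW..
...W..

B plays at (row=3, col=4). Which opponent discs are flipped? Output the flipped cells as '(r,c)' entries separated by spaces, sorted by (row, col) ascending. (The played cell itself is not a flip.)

Answer: (2,3) (3,3)

Derivation:
Dir NW: opp run (2,3) capped by B -> flip
Dir N: opp run (2,4), next='.' -> no flip
Dir NE: first cell '.' (not opp) -> no flip
Dir W: opp run (3,3) capped by B -> flip
Dir E: first cell '.' (not opp) -> no flip
Dir SW: opp run (4,3), next='.' -> no flip
Dir S: first cell '.' (not opp) -> no flip
Dir SE: first cell '.' (not opp) -> no flip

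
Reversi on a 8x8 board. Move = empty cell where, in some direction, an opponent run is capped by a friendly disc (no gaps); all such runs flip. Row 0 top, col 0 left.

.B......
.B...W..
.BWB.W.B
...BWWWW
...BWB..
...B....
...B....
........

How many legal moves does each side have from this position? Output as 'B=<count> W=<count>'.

-- B to move --
(0,4): no bracket -> illegal
(0,5): flips 3 -> legal
(0,6): no bracket -> illegal
(1,2): no bracket -> illegal
(1,3): no bracket -> illegal
(1,4): no bracket -> illegal
(1,6): flips 2 -> legal
(2,4): no bracket -> illegal
(2,6): flips 2 -> legal
(3,1): no bracket -> illegal
(3,2): no bracket -> illegal
(4,6): no bracket -> illegal
(4,7): flips 1 -> legal
(5,4): no bracket -> illegal
(5,5): flips 1 -> legal
B mobility = 5
-- W to move --
(0,0): flips 1 -> legal
(0,2): no bracket -> illegal
(1,0): no bracket -> illegal
(1,2): flips 1 -> legal
(1,3): no bracket -> illegal
(1,4): no bracket -> illegal
(1,6): no bracket -> illegal
(1,7): flips 1 -> legal
(2,0): flips 1 -> legal
(2,4): flips 1 -> legal
(2,6): no bracket -> illegal
(3,0): no bracket -> illegal
(3,1): no bracket -> illegal
(3,2): flips 1 -> legal
(4,2): flips 1 -> legal
(4,6): flips 1 -> legal
(5,2): flips 1 -> legal
(5,4): flips 1 -> legal
(5,5): flips 1 -> legal
(5,6): flips 1 -> legal
(6,2): flips 1 -> legal
(6,4): no bracket -> illegal
(7,2): no bracket -> illegal
(7,3): no bracket -> illegal
(7,4): no bracket -> illegal
W mobility = 13

Answer: B=5 W=13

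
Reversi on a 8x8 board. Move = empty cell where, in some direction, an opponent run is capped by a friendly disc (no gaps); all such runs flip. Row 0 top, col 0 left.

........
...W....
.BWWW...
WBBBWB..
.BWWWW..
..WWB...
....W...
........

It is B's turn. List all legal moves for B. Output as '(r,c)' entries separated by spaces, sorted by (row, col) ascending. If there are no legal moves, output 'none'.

(0,2): flips 2 -> legal
(0,3): flips 2 -> legal
(0,4): flips 2 -> legal
(1,1): flips 1 -> legal
(1,2): flips 1 -> legal
(1,4): flips 4 -> legal
(1,5): flips 1 -> legal
(2,0): no bracket -> illegal
(2,5): flips 3 -> legal
(3,6): flips 1 -> legal
(4,0): no bracket -> illegal
(4,6): flips 4 -> legal
(5,1): flips 3 -> legal
(5,5): flips 2 -> legal
(5,6): no bracket -> illegal
(6,1): no bracket -> illegal
(6,2): flips 4 -> legal
(6,3): flips 3 -> legal
(6,5): no bracket -> illegal
(7,3): no bracket -> illegal
(7,4): flips 1 -> legal
(7,5): flips 3 -> legal

Answer: (0,2) (0,3) (0,4) (1,1) (1,2) (1,4) (1,5) (2,5) (3,6) (4,6) (5,1) (5,5) (6,2) (6,3) (7,4) (7,5)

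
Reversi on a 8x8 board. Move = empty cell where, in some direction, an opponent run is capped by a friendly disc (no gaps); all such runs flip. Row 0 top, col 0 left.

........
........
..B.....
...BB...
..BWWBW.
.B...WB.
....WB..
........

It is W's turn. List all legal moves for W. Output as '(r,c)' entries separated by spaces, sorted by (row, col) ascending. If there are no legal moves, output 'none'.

(1,1): flips 2 -> legal
(1,2): no bracket -> illegal
(1,3): no bracket -> illegal
(2,1): no bracket -> illegal
(2,3): flips 1 -> legal
(2,4): flips 1 -> legal
(2,5): flips 1 -> legal
(3,1): no bracket -> illegal
(3,2): no bracket -> illegal
(3,5): flips 1 -> legal
(3,6): no bracket -> illegal
(4,0): no bracket -> illegal
(4,1): flips 1 -> legal
(4,7): no bracket -> illegal
(5,0): no bracket -> illegal
(5,2): no bracket -> illegal
(5,3): no bracket -> illegal
(5,4): no bracket -> illegal
(5,7): flips 1 -> legal
(6,0): no bracket -> illegal
(6,1): no bracket -> illegal
(6,2): no bracket -> illegal
(6,6): flips 2 -> legal
(6,7): no bracket -> illegal
(7,4): no bracket -> illegal
(7,5): flips 1 -> legal
(7,6): no bracket -> illegal

Answer: (1,1) (2,3) (2,4) (2,5) (3,5) (4,1) (5,7) (6,6) (7,5)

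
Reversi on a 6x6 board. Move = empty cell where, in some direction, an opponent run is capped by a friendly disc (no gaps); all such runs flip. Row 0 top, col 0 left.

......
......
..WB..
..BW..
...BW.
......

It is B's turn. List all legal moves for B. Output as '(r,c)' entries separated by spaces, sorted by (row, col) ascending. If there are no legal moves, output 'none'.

(1,1): no bracket -> illegal
(1,2): flips 1 -> legal
(1,3): no bracket -> illegal
(2,1): flips 1 -> legal
(2,4): no bracket -> illegal
(3,1): no bracket -> illegal
(3,4): flips 1 -> legal
(3,5): no bracket -> illegal
(4,2): no bracket -> illegal
(4,5): flips 1 -> legal
(5,3): no bracket -> illegal
(5,4): no bracket -> illegal
(5,5): no bracket -> illegal

Answer: (1,2) (2,1) (3,4) (4,5)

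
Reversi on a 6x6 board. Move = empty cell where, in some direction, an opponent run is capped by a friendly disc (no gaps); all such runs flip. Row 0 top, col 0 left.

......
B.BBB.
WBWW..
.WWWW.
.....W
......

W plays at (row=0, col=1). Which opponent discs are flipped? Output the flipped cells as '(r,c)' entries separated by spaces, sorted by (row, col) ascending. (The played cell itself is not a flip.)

Dir NW: edge -> no flip
Dir N: edge -> no flip
Dir NE: edge -> no flip
Dir W: first cell '.' (not opp) -> no flip
Dir E: first cell '.' (not opp) -> no flip
Dir SW: opp run (1,0), next=edge -> no flip
Dir S: first cell '.' (not opp) -> no flip
Dir SE: opp run (1,2) capped by W -> flip

Answer: (1,2)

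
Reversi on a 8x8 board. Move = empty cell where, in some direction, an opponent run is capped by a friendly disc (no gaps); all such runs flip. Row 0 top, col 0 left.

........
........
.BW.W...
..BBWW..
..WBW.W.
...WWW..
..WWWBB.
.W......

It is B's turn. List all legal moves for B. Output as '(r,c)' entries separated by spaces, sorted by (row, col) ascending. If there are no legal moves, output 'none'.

Answer: (1,1) (1,2) (1,5) (2,3) (2,5) (3,6) (4,1) (4,5) (5,1) (5,2) (6,1) (7,3)

Derivation:
(1,1): flips 1 -> legal
(1,2): flips 1 -> legal
(1,3): no bracket -> illegal
(1,4): no bracket -> illegal
(1,5): flips 1 -> legal
(2,3): flips 1 -> legal
(2,5): flips 1 -> legal
(2,6): no bracket -> illegal
(3,1): no bracket -> illegal
(3,6): flips 2 -> legal
(3,7): no bracket -> illegal
(4,1): flips 1 -> legal
(4,5): flips 2 -> legal
(4,7): no bracket -> illegal
(5,1): flips 1 -> legal
(5,2): flips 1 -> legal
(5,6): no bracket -> illegal
(5,7): no bracket -> illegal
(6,0): no bracket -> illegal
(6,1): flips 3 -> legal
(7,0): no bracket -> illegal
(7,2): no bracket -> illegal
(7,3): flips 2 -> legal
(7,4): no bracket -> illegal
(7,5): no bracket -> illegal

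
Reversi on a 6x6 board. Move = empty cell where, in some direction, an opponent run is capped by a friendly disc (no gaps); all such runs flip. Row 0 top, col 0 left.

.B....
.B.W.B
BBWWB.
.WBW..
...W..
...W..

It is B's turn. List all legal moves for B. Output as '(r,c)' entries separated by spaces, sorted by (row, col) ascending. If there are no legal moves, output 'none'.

Answer: (0,2) (1,2) (1,4) (3,0) (3,4) (4,1) (4,2) (4,4) (5,4)

Derivation:
(0,2): flips 1 -> legal
(0,3): no bracket -> illegal
(0,4): no bracket -> illegal
(1,2): flips 1 -> legal
(1,4): flips 1 -> legal
(3,0): flips 1 -> legal
(3,4): flips 1 -> legal
(4,0): no bracket -> illegal
(4,1): flips 1 -> legal
(4,2): flips 2 -> legal
(4,4): flips 2 -> legal
(5,2): no bracket -> illegal
(5,4): flips 1 -> legal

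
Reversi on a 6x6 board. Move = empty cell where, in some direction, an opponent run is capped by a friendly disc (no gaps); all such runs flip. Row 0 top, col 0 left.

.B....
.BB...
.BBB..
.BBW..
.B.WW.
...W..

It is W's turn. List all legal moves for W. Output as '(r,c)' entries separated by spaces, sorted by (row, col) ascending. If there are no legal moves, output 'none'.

(0,0): flips 2 -> legal
(0,2): no bracket -> illegal
(0,3): no bracket -> illegal
(1,0): flips 2 -> legal
(1,3): flips 1 -> legal
(1,4): no bracket -> illegal
(2,0): no bracket -> illegal
(2,4): no bracket -> illegal
(3,0): flips 2 -> legal
(3,4): no bracket -> illegal
(4,0): no bracket -> illegal
(4,2): no bracket -> illegal
(5,0): no bracket -> illegal
(5,1): no bracket -> illegal
(5,2): no bracket -> illegal

Answer: (0,0) (1,0) (1,3) (3,0)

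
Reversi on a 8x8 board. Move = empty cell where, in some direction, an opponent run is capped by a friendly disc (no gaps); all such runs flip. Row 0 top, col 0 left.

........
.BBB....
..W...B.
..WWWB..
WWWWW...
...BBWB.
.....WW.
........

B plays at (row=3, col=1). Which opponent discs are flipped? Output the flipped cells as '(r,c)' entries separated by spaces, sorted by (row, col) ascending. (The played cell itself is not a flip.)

Answer: (2,2) (3,2) (3,3) (3,4) (4,2)

Derivation:
Dir NW: first cell '.' (not opp) -> no flip
Dir N: first cell '.' (not opp) -> no flip
Dir NE: opp run (2,2) capped by B -> flip
Dir W: first cell '.' (not opp) -> no flip
Dir E: opp run (3,2) (3,3) (3,4) capped by B -> flip
Dir SW: opp run (4,0), next=edge -> no flip
Dir S: opp run (4,1), next='.' -> no flip
Dir SE: opp run (4,2) capped by B -> flip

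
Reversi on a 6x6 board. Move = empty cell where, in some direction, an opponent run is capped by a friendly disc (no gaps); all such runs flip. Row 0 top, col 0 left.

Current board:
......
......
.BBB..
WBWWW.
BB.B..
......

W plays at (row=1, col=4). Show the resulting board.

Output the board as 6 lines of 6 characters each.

Answer: ......
....W.
.BBW..
WBWWW.
BB.B..
......

Derivation:
Place W at (1,4); scan 8 dirs for brackets.
Dir NW: first cell '.' (not opp) -> no flip
Dir N: first cell '.' (not opp) -> no flip
Dir NE: first cell '.' (not opp) -> no flip
Dir W: first cell '.' (not opp) -> no flip
Dir E: first cell '.' (not opp) -> no flip
Dir SW: opp run (2,3) capped by W -> flip
Dir S: first cell '.' (not opp) -> no flip
Dir SE: first cell '.' (not opp) -> no flip
All flips: (2,3)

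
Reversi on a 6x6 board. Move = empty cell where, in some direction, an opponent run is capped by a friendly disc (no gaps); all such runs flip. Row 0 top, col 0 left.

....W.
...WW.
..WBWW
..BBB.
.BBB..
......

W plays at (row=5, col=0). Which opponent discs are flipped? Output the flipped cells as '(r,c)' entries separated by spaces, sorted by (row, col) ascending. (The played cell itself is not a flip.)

Answer: (2,3) (3,2) (4,1)

Derivation:
Dir NW: edge -> no flip
Dir N: first cell '.' (not opp) -> no flip
Dir NE: opp run (4,1) (3,2) (2,3) capped by W -> flip
Dir W: edge -> no flip
Dir E: first cell '.' (not opp) -> no flip
Dir SW: edge -> no flip
Dir S: edge -> no flip
Dir SE: edge -> no flip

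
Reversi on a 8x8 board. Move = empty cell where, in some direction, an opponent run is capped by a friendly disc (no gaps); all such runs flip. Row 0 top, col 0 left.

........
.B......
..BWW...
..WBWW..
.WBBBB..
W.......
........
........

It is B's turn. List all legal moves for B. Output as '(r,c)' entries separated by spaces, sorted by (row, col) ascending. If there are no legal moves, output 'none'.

Answer: (1,2) (1,3) (1,4) (1,5) (2,1) (2,5) (2,6) (3,1) (3,6) (4,0)

Derivation:
(1,2): flips 2 -> legal
(1,3): flips 1 -> legal
(1,4): flips 2 -> legal
(1,5): flips 1 -> legal
(2,1): flips 1 -> legal
(2,5): flips 4 -> legal
(2,6): flips 1 -> legal
(3,0): no bracket -> illegal
(3,1): flips 1 -> legal
(3,6): flips 2 -> legal
(4,0): flips 1 -> legal
(4,6): no bracket -> illegal
(5,1): no bracket -> illegal
(5,2): no bracket -> illegal
(6,0): no bracket -> illegal
(6,1): no bracket -> illegal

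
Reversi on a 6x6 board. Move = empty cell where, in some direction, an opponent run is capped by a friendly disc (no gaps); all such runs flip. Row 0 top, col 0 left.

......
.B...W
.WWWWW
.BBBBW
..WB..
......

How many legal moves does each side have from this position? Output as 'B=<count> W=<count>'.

-- B to move --
(0,4): no bracket -> illegal
(0,5): no bracket -> illegal
(1,0): flips 1 -> legal
(1,2): flips 2 -> legal
(1,3): flips 2 -> legal
(1,4): flips 2 -> legal
(2,0): no bracket -> illegal
(3,0): no bracket -> illegal
(4,1): flips 1 -> legal
(4,4): no bracket -> illegal
(4,5): no bracket -> illegal
(5,1): flips 1 -> legal
(5,2): flips 1 -> legal
(5,3): flips 1 -> legal
B mobility = 8
-- W to move --
(0,0): flips 1 -> legal
(0,1): flips 1 -> legal
(0,2): no bracket -> illegal
(1,0): no bracket -> illegal
(1,2): no bracket -> illegal
(2,0): flips 1 -> legal
(3,0): flips 4 -> legal
(4,0): flips 1 -> legal
(4,1): flips 2 -> legal
(4,4): flips 3 -> legal
(4,5): flips 1 -> legal
(5,2): flips 2 -> legal
(5,3): flips 2 -> legal
(5,4): flips 2 -> legal
W mobility = 11

Answer: B=8 W=11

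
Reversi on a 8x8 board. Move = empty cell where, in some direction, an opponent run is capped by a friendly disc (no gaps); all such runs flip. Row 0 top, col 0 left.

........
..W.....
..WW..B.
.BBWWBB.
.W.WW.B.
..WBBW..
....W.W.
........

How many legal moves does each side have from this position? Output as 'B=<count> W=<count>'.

Answer: B=10 W=9

Derivation:
-- B to move --
(0,1): no bracket -> illegal
(0,2): flips 2 -> legal
(0,3): no bracket -> illegal
(1,1): no bracket -> illegal
(1,3): flips 4 -> legal
(1,4): flips 1 -> legal
(2,1): no bracket -> illegal
(2,4): flips 2 -> legal
(2,5): no bracket -> illegal
(3,0): no bracket -> illegal
(4,0): no bracket -> illegal
(4,2): no bracket -> illegal
(4,5): no bracket -> illegal
(5,0): flips 1 -> legal
(5,1): flips 2 -> legal
(5,6): flips 1 -> legal
(5,7): no bracket -> illegal
(6,1): no bracket -> illegal
(6,2): no bracket -> illegal
(6,3): no bracket -> illegal
(6,5): no bracket -> illegal
(6,7): no bracket -> illegal
(7,3): flips 2 -> legal
(7,4): flips 1 -> legal
(7,5): flips 1 -> legal
(7,6): no bracket -> illegal
(7,7): no bracket -> illegal
B mobility = 10
-- W to move --
(1,5): no bracket -> illegal
(1,6): no bracket -> illegal
(1,7): flips 2 -> legal
(2,0): no bracket -> illegal
(2,1): flips 2 -> legal
(2,4): no bracket -> illegal
(2,5): no bracket -> illegal
(2,7): no bracket -> illegal
(3,0): flips 2 -> legal
(3,7): flips 3 -> legal
(4,0): flips 1 -> legal
(4,2): flips 2 -> legal
(4,5): no bracket -> illegal
(4,7): no bracket -> illegal
(5,6): no bracket -> illegal
(5,7): no bracket -> illegal
(6,2): flips 1 -> legal
(6,3): flips 1 -> legal
(6,5): flips 1 -> legal
W mobility = 9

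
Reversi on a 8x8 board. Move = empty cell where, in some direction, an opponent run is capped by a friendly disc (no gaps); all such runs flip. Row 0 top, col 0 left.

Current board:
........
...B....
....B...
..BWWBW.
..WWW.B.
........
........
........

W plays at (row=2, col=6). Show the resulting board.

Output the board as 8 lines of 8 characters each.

Place W at (2,6); scan 8 dirs for brackets.
Dir NW: first cell '.' (not opp) -> no flip
Dir N: first cell '.' (not opp) -> no flip
Dir NE: first cell '.' (not opp) -> no flip
Dir W: first cell '.' (not opp) -> no flip
Dir E: first cell '.' (not opp) -> no flip
Dir SW: opp run (3,5) capped by W -> flip
Dir S: first cell 'W' (not opp) -> no flip
Dir SE: first cell '.' (not opp) -> no flip
All flips: (3,5)

Answer: ........
...B....
....B.W.
..BWWWW.
..WWW.B.
........
........
........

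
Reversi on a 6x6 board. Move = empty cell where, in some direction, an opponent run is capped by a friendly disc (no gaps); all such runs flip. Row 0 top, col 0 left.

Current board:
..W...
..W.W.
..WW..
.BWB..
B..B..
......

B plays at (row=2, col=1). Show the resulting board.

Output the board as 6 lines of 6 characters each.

Place B at (2,1); scan 8 dirs for brackets.
Dir NW: first cell '.' (not opp) -> no flip
Dir N: first cell '.' (not opp) -> no flip
Dir NE: opp run (1,2), next='.' -> no flip
Dir W: first cell '.' (not opp) -> no flip
Dir E: opp run (2,2) (2,3), next='.' -> no flip
Dir SW: first cell '.' (not opp) -> no flip
Dir S: first cell 'B' (not opp) -> no flip
Dir SE: opp run (3,2) capped by B -> flip
All flips: (3,2)

Answer: ..W...
..W.W.
.BWW..
.BBB..
B..B..
......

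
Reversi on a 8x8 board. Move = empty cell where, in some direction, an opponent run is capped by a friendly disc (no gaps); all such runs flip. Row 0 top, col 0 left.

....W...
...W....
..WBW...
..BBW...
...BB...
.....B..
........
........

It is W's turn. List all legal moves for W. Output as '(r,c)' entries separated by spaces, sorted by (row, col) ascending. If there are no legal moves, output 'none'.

Answer: (1,2) (3,1) (4,2) (5,2) (5,3) (5,4) (6,6)

Derivation:
(1,2): flips 1 -> legal
(1,4): no bracket -> illegal
(2,1): no bracket -> illegal
(3,1): flips 2 -> legal
(3,5): no bracket -> illegal
(4,1): no bracket -> illegal
(4,2): flips 2 -> legal
(4,5): no bracket -> illegal
(4,6): no bracket -> illegal
(5,2): flips 1 -> legal
(5,3): flips 3 -> legal
(5,4): flips 1 -> legal
(5,6): no bracket -> illegal
(6,4): no bracket -> illegal
(6,5): no bracket -> illegal
(6,6): flips 3 -> legal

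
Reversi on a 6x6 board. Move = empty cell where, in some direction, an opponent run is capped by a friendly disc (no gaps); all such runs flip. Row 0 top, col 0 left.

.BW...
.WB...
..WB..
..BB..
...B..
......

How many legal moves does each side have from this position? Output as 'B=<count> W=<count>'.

Answer: B=4 W=5

Derivation:
-- B to move --
(0,0): flips 2 -> legal
(0,3): flips 1 -> legal
(1,0): flips 1 -> legal
(1,3): no bracket -> illegal
(2,0): no bracket -> illegal
(2,1): flips 2 -> legal
(3,1): no bracket -> illegal
B mobility = 4
-- W to move --
(0,0): flips 1 -> legal
(0,3): no bracket -> illegal
(1,0): no bracket -> illegal
(1,3): flips 1 -> legal
(1,4): no bracket -> illegal
(2,1): no bracket -> illegal
(2,4): flips 1 -> legal
(3,1): no bracket -> illegal
(3,4): no bracket -> illegal
(4,1): no bracket -> illegal
(4,2): flips 1 -> legal
(4,4): flips 1 -> legal
(5,2): no bracket -> illegal
(5,3): no bracket -> illegal
(5,4): no bracket -> illegal
W mobility = 5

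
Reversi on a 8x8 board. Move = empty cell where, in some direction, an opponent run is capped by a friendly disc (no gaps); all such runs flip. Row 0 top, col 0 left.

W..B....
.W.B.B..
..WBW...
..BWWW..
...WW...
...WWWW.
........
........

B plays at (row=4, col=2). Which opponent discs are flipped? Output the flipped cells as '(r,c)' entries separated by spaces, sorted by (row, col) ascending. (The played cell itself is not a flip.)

Answer: (2,4) (3,3)

Derivation:
Dir NW: first cell '.' (not opp) -> no flip
Dir N: first cell 'B' (not opp) -> no flip
Dir NE: opp run (3,3) (2,4) capped by B -> flip
Dir W: first cell '.' (not opp) -> no flip
Dir E: opp run (4,3) (4,4), next='.' -> no flip
Dir SW: first cell '.' (not opp) -> no flip
Dir S: first cell '.' (not opp) -> no flip
Dir SE: opp run (5,3), next='.' -> no flip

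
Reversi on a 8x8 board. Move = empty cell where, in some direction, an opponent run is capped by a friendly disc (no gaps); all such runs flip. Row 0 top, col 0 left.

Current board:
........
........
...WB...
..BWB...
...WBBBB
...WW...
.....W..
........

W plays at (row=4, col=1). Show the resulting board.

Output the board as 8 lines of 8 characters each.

Place W at (4,1); scan 8 dirs for brackets.
Dir NW: first cell '.' (not opp) -> no flip
Dir N: first cell '.' (not opp) -> no flip
Dir NE: opp run (3,2) capped by W -> flip
Dir W: first cell '.' (not opp) -> no flip
Dir E: first cell '.' (not opp) -> no flip
Dir SW: first cell '.' (not opp) -> no flip
Dir S: first cell '.' (not opp) -> no flip
Dir SE: first cell '.' (not opp) -> no flip
All flips: (3,2)

Answer: ........
........
...WB...
..WWB...
.W.WBBBB
...WW...
.....W..
........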